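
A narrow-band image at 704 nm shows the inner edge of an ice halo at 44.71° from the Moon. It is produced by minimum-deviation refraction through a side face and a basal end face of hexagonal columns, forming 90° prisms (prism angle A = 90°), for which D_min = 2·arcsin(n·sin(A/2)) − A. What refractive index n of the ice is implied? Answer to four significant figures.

Rearranging: n = sin((D_min + A)/2) / sin(A/2).
(D_min + A)/2 = (44.71° + 90°)/2 = 67.355°.
n = sin 67.355° / sin 45° = 0.9229 / 0.7071 = 1.3052.

1.305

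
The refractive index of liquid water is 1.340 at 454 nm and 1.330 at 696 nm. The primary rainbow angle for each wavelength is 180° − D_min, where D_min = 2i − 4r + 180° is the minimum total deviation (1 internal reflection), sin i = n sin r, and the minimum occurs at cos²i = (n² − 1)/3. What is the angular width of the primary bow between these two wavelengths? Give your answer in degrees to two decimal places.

At 454 nm (n = 1.340): cos²i = 0.26520 → i = 59.004°, r = 39.770°, D_min = 138.929°, rainbow angle = 41.071°.
At 696 nm (n = 1.330): cos²i = 0.25630 → i = 59.585°, r = 40.422°, D_min = 137.484°, rainbow angle = 42.516°.
Angular width = |41.071° − 42.516°| = 1.445°.

1.45°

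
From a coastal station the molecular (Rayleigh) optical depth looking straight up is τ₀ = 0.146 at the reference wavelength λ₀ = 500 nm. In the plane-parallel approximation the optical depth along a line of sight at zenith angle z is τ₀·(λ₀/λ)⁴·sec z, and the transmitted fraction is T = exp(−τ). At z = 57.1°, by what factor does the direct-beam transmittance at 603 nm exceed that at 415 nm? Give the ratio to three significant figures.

Airmass: sec 57.1° = 1.8410.
τ(603 nm) = 0.146 × (500/603)⁴ × 1.8410 = 0.146 × 0.4727 × 1.8410 = 0.1271.
τ(415 nm) = 0.146 × (500/415)⁴ × 1.8410 = 0.146 × 2.1071 × 1.8410 = 0.5664.
T(603)/T(415) = exp(τ_B − τ_A) = exp(0.4393) = 1.5516.

1.55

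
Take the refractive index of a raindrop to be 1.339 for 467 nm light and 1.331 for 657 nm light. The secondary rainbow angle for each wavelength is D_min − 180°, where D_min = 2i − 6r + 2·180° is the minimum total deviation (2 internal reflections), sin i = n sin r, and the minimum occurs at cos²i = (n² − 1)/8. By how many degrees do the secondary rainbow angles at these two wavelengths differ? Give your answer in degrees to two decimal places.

At 467 nm (n = 1.339): cos²i = 0.09912 → i = 71.650°, r = 45.141°, D_min = 232.451°, rainbow angle = 52.451°.
At 657 nm (n = 1.331): cos²i = 0.09645 → i = 71.907°, r = 45.575°, D_min = 230.365°, rainbow angle = 50.365°.
Angular width = |52.451° − 50.365°| = 2.086°.

2.09°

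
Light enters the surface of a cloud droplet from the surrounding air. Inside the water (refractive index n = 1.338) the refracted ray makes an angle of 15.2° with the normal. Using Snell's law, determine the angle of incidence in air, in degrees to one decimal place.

20.5°

Snell: sin θ_i = n · sin θ_r = 1.338 × sin 15.2° = 1.338 × 0.2622 = 0.3508.
θ_i = arcsin(0.3508) = 20.54°.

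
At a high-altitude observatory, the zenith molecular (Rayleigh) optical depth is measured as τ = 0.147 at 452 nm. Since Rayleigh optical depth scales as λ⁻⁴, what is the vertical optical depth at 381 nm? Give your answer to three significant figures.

τ(381 nm) = τ(452 nm) × (452/381)⁴ = 0.147 × (1.1864)⁴ = 0.147 × 1.9809 = 0.2912.

0.291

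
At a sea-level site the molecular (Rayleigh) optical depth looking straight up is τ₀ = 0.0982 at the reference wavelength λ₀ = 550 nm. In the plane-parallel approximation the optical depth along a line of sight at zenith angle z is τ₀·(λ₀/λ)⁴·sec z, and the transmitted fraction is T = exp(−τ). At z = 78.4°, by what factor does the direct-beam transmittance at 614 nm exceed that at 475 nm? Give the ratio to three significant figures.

Airmass: sec 78.4° = 4.9732.
τ(614 nm) = 0.0982 × (550/614)⁴ × 4.9732 = 0.0982 × 0.6438 × 4.9732 = 0.3144.
τ(475 nm) = 0.0982 × (550/475)⁴ × 4.9732 = 0.0982 × 1.7975 × 4.9732 = 0.8779.
T(614)/T(475) = exp(τ_B − τ_A) = exp(0.5634) = 1.7567.

1.76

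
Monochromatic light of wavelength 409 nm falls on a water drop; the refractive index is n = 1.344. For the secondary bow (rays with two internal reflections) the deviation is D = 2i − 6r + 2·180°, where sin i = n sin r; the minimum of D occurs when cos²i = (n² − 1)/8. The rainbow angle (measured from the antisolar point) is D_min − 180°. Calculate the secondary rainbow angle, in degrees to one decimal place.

cos²i = (1.80634 − 1)/8 = 0.10079; i = arccos(0.31748) = 71.490°.
sin r = sin 71.490°/1.344 = 0.70555; r = 44.874°.
D_min = 2·71.490° − 6·44.874° + 360° = 233.733°.
Rainbow angle = D_min − 180° = 53.733°.

53.7°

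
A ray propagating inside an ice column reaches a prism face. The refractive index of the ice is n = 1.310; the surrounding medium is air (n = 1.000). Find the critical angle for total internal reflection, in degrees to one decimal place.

49.8°

sin θ_c = n_air / n = 1.000 / 1.310 = 0.7634.
θ_c = arcsin(0.7634) = 49.76°.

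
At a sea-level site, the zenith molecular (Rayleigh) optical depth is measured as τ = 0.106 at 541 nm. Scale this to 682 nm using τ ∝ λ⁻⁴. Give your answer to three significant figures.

τ(682 nm) = τ(541 nm) × (541/682)⁴ = 0.106 × (0.7933)⁴ = 0.106 × 0.3960 = 0.0420.

0.0420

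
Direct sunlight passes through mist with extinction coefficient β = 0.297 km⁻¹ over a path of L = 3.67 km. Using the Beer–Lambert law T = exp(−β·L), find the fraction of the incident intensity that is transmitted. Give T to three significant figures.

τ = β·L = 0.297 × 3.67 = 1.0900.
T = exp(−1.0900) = 0.3362.

0.336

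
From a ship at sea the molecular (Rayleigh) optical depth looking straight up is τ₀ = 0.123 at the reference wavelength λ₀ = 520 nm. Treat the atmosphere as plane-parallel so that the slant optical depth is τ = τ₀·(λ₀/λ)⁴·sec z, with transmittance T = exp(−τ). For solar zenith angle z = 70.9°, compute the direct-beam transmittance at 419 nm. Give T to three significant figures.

sec 70.9° = 3.0561.
τ = 0.123 × (520/419)⁴ × 3.0561 = 0.123 × 2.3722 × 3.0561 = 0.8917.
T = exp(−0.8917) = 0.4100.

0.410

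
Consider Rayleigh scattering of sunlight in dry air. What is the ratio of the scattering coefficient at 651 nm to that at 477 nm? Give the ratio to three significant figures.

0.288

Rayleigh scattering ∝ λ⁻⁴, so the ratio of coefficients is the inverse fourth power of the wavelength ratio.
σ(651)/σ(477) = (477/651)⁴ = (0.7327)⁴ = 0.2882.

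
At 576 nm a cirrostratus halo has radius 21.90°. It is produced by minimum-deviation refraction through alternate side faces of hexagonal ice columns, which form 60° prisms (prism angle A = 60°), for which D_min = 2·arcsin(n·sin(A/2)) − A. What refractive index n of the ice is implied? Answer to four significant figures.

1.311

Rearranging: n = sin((D_min + A)/2) / sin(A/2).
(D_min + A)/2 = (21.90° + 60°)/2 = 40.950°.
n = sin 40.950° / sin 30° = 0.6554 / 0.5000 = 1.3108.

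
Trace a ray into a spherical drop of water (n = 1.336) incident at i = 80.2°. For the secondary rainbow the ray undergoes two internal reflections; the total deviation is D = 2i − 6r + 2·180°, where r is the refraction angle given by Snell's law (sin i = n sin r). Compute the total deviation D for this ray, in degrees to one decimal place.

sin r = sin 80.2° / 1.336 = 0.9854/1.336 = 0.7376; r = 47.53°.
D = 2·80.2° − 6·47.53° + 2·180° = 160.40° − 285.15° + 360° = 235.25°.

235.2°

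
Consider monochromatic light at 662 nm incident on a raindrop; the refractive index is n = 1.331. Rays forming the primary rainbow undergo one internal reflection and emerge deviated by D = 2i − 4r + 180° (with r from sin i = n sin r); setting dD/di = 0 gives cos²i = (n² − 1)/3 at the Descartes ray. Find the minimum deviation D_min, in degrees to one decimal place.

137.6°

cos²i = (1.77156 − 1)/3 = 0.25719; i = arccos(0.50714) = 59.527°.
sin r = sin 59.527°/1.331 = 0.64753; r = 40.356°.
D_min = 2·59.527° − 4·40.356° + 180° = 137.630°.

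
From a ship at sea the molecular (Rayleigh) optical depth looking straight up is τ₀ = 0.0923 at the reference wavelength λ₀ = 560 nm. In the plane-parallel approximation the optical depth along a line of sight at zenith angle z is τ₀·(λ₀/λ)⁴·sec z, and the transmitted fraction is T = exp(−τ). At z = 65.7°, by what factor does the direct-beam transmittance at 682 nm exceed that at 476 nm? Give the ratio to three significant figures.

1.39

Airmass: sec 65.7° = 2.4300.
τ(682 nm) = 0.0923 × (560/682)⁴ × 2.4300 = 0.0923 × 0.4546 × 2.4300 = 0.1020.
τ(476 nm) = 0.0923 × (560/476)⁴ × 2.4300 = 0.0923 × 1.9157 × 2.4300 = 0.4297.
T(682)/T(476) = exp(τ_B − τ_A) = exp(0.3277) = 1.3878.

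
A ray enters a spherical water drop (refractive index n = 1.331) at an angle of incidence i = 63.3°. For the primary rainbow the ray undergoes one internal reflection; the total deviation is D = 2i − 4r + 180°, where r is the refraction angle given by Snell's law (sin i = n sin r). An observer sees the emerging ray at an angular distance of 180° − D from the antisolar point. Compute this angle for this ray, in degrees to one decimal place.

42.0°

sin r = sin 63.3° / 1.331 = 0.8934/1.331 = 0.6712; r = 42.16°.
D = 2·63.3° − 4·42.16° + 180° = 126.60° − 168.64° + 180° = 137.96°.
Angle from antisolar point = 180° − D = 42.04°.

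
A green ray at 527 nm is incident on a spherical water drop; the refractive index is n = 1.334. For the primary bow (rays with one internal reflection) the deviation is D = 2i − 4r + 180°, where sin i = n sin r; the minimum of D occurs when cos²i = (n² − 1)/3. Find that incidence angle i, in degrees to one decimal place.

59.4°

cos²i = (1.334² − 1)/3 = (1.77956 − 1)/3 = 0.25985.
cos i = 0.50976, so i = 59.352°.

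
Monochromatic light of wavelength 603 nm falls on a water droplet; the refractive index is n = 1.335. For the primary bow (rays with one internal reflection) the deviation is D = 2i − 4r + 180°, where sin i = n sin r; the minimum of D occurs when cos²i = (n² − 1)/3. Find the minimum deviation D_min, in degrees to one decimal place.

138.2°

cos²i = (1.78222 − 1)/3 = 0.26074; i = arccos(0.51063) = 59.294°.
sin r = sin 59.294°/1.335 = 0.64405; r = 40.094°.
D_min = 2·59.294° − 4·40.094° + 180° = 138.212°.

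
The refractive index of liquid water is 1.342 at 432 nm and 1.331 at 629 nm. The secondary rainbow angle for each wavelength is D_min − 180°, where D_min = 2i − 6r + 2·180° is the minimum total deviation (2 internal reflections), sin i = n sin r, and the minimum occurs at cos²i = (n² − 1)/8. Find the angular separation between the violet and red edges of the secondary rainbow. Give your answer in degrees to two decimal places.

2.86°

At 432 nm (n = 1.342): cos²i = 0.10012 → i = 71.554°, r = 44.981°, D_min = 233.222°, rainbow angle = 53.222°.
At 629 nm (n = 1.331): cos²i = 0.09645 → i = 71.907°, r = 45.575°, D_min = 230.365°, rainbow angle = 50.365°.
Angular width = |53.222° − 50.365°| = 2.857°.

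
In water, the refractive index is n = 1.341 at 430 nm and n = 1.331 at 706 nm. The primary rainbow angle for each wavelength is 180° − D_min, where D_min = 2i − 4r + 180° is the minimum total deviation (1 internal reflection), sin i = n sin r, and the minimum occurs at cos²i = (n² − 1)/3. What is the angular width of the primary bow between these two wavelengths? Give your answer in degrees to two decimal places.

At 430 nm (n = 1.341): cos²i = 0.26609 → i = 58.946°, r = 39.705°, D_min = 139.071°, rainbow angle = 40.929°.
At 706 nm (n = 1.331): cos²i = 0.25719 → i = 59.527°, r = 40.356°, D_min = 137.630°, rainbow angle = 42.370°.
Angular width = |40.929° − 42.370°| = 1.441°.

1.44°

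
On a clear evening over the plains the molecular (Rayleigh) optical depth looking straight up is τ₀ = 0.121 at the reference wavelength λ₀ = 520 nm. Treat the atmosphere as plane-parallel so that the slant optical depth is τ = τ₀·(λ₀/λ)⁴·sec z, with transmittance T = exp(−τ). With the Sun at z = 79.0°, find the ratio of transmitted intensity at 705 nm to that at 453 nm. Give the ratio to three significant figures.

2.49

Airmass: sec 79.0° = 5.2408.
τ(705 nm) = 0.121 × (520/705)⁴ × 5.2408 = 0.121 × 0.2960 × 5.2408 = 0.1877.
τ(453 nm) = 0.121 × (520/453)⁴ × 5.2408 = 0.121 × 1.7363 × 5.2408 = 1.1011.
T(705)/T(453) = exp(τ_B − τ_A) = exp(0.9134) = 2.4927.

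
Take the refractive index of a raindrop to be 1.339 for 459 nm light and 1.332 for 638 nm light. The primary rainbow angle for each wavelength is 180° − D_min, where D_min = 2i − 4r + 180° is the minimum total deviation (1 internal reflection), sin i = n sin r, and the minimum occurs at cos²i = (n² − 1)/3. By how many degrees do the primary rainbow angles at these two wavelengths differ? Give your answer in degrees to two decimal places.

1.01°

At 459 nm (n = 1.339): cos²i = 0.26431 → i = 59.062°, r = 39.834°, D_min = 138.786°, rainbow angle = 41.214°.
At 638 nm (n = 1.332): cos²i = 0.25807 → i = 59.469°, r = 40.290°, D_min = 137.776°, rainbow angle = 42.224°.
Angular width = |41.214° − 42.224°| = 1.010°.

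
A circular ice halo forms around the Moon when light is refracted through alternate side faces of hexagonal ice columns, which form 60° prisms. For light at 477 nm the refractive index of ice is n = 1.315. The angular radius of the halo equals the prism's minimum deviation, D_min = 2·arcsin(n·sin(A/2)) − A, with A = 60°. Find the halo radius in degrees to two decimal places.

n·sin(A/2) = 1.315 × sin 30° = 1.315 × 0.5000 = 0.6575.
D_min = 2·arcsin(0.6575) − 60° = 2 × 41.109° − 60° = 22.219°.

22.22°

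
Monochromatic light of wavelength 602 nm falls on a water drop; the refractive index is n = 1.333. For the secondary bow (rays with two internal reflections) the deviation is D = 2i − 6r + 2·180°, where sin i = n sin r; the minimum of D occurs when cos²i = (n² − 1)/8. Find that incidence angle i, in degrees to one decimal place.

71.8°

cos²i = (1.333² − 1)/8 = (1.77689 − 1)/8 = 0.09711.
cos i = 0.31163, so i = 71.843°.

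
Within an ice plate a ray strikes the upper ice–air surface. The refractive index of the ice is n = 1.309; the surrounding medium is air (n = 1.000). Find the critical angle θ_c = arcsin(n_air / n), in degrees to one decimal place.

49.8°

sin θ_c = n_air / n = 1.000 / 1.309 = 0.7639.
θ_c = arcsin(0.7639) = 49.81°.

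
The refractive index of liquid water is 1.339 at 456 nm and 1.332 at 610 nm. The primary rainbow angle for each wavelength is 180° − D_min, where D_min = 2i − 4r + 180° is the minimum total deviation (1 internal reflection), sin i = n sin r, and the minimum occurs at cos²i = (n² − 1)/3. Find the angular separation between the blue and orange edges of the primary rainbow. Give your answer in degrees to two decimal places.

1.01°

At 456 nm (n = 1.339): cos²i = 0.26431 → i = 59.062°, r = 39.834°, D_min = 138.786°, rainbow angle = 41.214°.
At 610 nm (n = 1.332): cos²i = 0.25807 → i = 59.469°, r = 40.290°, D_min = 137.776°, rainbow angle = 42.224°.
Angular width = |41.214° − 42.224°| = 1.010°.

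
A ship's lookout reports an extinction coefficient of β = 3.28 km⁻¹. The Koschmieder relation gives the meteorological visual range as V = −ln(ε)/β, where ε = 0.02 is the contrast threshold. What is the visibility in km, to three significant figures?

V = −ln(0.02) / 3.28 = 3.912 / 3.28 = 1.1927 km.

1.19 km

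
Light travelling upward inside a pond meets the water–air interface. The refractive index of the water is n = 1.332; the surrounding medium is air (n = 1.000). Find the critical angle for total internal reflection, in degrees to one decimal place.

48.7°

sin θ_c = n_air / n = 1.000 / 1.332 = 0.7508.
θ_c = arcsin(0.7508) = 48.66°.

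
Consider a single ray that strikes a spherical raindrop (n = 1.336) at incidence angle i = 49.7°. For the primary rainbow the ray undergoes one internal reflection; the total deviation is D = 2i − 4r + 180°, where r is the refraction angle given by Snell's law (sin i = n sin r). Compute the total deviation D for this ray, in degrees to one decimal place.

140.2°

sin r = sin 49.7° / 1.336 = 0.7627/1.336 = 0.5709; r = 34.81°.
D = 2·49.7° − 4·34.81° + 180° = 99.40° − 139.24° + 180° = 140.16°.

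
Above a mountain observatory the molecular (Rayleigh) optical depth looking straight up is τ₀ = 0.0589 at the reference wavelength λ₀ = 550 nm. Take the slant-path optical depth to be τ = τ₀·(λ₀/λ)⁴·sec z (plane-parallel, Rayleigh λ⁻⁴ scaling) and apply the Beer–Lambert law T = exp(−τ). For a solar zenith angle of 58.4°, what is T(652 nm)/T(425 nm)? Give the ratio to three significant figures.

Airmass: sec 58.4° = 1.9084.
τ(652 nm) = 0.0589 × (550/652)⁴ × 1.9084 = 0.0589 × 0.5064 × 1.9084 = 0.0569.
τ(425 nm) = 0.0589 × (550/425)⁴ × 1.9084 = 0.0589 × 2.8048 × 1.9084 = 0.3153.
T(652)/T(425) = exp(τ_B − τ_A) = exp(0.2584) = 1.2948.

1.29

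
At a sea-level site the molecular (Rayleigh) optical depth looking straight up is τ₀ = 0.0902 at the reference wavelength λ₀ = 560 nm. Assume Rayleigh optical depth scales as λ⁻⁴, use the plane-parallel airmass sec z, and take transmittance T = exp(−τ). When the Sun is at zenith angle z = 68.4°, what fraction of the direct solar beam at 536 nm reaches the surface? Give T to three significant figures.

0.747

sec 68.4° = 2.7165.
τ = 0.0902 × (560/536)⁴ × 2.7165 = 0.0902 × 1.1915 × 2.7165 = 0.2919.
T = exp(−0.2919) = 0.7468.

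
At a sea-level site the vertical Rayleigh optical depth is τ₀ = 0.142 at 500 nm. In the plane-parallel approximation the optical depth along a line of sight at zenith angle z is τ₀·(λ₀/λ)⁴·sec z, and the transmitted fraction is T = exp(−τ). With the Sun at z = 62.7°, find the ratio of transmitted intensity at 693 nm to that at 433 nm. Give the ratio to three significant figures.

Airmass: sec 62.7° = 2.1803.
τ(693 nm) = 0.142 × (500/693)⁴ × 2.1803 = 0.142 × 0.2710 × 2.1803 = 0.0839.
τ(433 nm) = 0.142 × (500/433)⁴ × 2.1803 = 0.142 × 1.7780 × 2.1803 = 0.5505.
T(693)/T(433) = exp(τ_B − τ_A) = exp(0.4666) = 1.5945.

1.59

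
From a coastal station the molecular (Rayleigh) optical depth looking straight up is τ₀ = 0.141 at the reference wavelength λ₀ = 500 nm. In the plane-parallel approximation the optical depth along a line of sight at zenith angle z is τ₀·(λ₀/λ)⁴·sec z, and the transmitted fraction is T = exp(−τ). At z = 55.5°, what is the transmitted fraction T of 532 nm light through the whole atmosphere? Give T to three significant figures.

0.823

sec 55.5° = 1.7655.
τ = 0.141 × (500/532)⁴ × 1.7655 = 0.141 × 0.7802 × 1.7655 = 0.1942.
T = exp(−0.1942) = 0.8235.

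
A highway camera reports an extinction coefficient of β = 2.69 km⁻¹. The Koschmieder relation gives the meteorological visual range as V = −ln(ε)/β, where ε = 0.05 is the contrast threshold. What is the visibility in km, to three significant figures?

1.11 km

V = −ln(0.05) / 2.69 = 2.996 / 2.69 = 1.1137 km.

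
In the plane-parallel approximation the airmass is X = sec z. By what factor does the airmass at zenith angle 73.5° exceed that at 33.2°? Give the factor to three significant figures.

X(73.5°)/X(33.2°) = sec 73.5° / sec 33.2° = cos 33.2° / cos 73.5° = 0.8368/0.2840 = 2.9462.

2.95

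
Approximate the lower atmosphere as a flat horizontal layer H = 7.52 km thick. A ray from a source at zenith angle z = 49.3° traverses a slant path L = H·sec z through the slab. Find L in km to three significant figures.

sec z = 1/cos 49.3° = 1.5335.
L = 7.52 × 1.5335 = 11.532 km.

11.5 km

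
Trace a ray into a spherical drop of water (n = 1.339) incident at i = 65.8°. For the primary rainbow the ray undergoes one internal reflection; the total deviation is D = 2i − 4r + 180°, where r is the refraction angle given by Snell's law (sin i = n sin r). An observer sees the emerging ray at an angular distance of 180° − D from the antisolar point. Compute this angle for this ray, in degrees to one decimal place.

sin r = sin 65.8° / 1.339 = 0.9121/1.339 = 0.6812; r = 42.94°.
D = 2·65.8° − 4·42.94° + 180° = 131.60° − 171.75° + 180° = 139.85°.
Angle from antisolar point = 180° − D = 40.15°.

40.1°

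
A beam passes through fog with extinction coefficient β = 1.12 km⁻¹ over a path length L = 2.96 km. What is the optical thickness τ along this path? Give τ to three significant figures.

3.32

τ = β·L = 1.12 × 2.96 = 3.3152.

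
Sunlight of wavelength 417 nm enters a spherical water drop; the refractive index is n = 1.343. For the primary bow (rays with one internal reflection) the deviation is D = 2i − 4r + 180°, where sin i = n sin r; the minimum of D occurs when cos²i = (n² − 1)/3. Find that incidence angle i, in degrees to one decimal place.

cos²i = (1.343² − 1)/3 = (1.80365 − 1)/3 = 0.26788.
cos i = 0.51757, so i = 58.830°.

58.8°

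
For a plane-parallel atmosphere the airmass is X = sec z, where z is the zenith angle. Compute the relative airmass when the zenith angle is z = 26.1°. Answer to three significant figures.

1.11

X = sec z = 1/cos 26.1° = 1/0.8980 = 1.1136.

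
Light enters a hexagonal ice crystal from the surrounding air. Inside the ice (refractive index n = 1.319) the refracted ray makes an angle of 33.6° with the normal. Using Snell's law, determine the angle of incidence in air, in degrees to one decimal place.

Snell: sin θ_i = n · sin θ_r = 1.319 × sin 33.6° = 1.319 × 0.5534 = 0.7299.
θ_i = arcsin(0.7299) = 46.88°.

46.9°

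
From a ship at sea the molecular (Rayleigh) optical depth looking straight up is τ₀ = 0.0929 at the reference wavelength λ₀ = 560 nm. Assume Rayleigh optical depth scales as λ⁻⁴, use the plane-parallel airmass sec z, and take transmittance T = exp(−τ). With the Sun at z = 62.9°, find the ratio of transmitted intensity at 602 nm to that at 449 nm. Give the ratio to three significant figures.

1.41

Airmass: sec 62.9° = 2.1952.
τ(602 nm) = 0.0929 × (560/602)⁴ × 2.1952 = 0.0929 × 0.7488 × 2.1952 = 0.1527.
τ(449 nm) = 0.0929 × (560/449)⁴ × 2.1952 = 0.0929 × 2.4197 × 2.1952 = 0.4935.
T(602)/T(449) = exp(τ_B − τ_A) = exp(0.3408) = 1.4060.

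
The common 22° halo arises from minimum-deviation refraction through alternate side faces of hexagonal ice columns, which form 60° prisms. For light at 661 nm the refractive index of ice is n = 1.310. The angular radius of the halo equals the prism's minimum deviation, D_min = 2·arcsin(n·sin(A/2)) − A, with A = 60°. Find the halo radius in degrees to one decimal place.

n·sin(A/2) = 1.310 × sin 30° = 1.310 × 0.5000 = 0.6550.
D_min = 2·arcsin(0.6550) − 60° = 2 × 40.920° − 60° = 21.839°.

21.8°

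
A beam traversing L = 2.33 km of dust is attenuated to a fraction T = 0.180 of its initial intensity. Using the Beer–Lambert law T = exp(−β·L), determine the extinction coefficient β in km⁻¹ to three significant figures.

0.736 km⁻¹

Beer–Lambert: T = exp(−βL) ⇒ β = −ln(T)/L = −ln(0.180)/2.33 = 1.7148/2.33 = 0.736 km⁻¹.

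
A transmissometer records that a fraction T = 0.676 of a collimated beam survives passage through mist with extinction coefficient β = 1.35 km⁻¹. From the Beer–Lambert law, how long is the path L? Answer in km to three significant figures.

0.290 km

Beer–Lambert: T = exp(−βL) ⇒ L = −ln(T)/β = −ln(0.676)/1.35 = 0.3916/1.35 = 0.29 km.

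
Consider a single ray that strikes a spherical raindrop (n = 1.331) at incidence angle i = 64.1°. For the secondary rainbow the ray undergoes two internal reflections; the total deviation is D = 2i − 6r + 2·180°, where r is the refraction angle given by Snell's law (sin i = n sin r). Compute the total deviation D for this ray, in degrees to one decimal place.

233.1°

sin r = sin 64.1° / 1.331 = 0.8996/1.331 = 0.6759; r = 42.52°.
D = 2·64.1° − 6·42.52° + 2·180° = 128.20° − 255.12° + 360° = 233.08°.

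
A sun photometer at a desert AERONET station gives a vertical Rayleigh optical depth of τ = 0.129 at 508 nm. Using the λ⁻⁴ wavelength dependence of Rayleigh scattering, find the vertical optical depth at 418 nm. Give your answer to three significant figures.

0.281

τ(418 nm) = τ(508 nm) × (508/418)⁴ = 0.129 × (1.2153)⁴ = 0.129 × 2.1815 = 0.2814.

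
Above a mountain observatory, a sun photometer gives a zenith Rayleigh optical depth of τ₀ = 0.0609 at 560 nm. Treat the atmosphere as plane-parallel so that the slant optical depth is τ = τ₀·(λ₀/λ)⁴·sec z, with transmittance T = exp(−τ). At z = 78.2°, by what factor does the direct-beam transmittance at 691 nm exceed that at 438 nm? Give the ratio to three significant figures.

Airmass: sec 78.2° = 4.8901.
τ(691 nm) = 0.0609 × (560/691)⁴ × 4.8901 = 0.0609 × 0.4314 × 4.8901 = 0.1285.
τ(438 nm) = 0.0609 × (560/438)⁴ × 4.8901 = 0.0609 × 2.6721 × 4.8901 = 0.7958.
T(691)/T(438) = exp(τ_B − τ_A) = exp(0.6673) = 1.9490.

1.95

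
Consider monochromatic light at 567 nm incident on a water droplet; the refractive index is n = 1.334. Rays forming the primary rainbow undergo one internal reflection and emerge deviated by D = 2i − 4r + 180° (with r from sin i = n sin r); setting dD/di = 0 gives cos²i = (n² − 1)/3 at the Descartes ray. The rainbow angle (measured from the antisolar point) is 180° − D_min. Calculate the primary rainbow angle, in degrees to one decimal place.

41.9°

cos²i = (1.77956 − 1)/3 = 0.25985; i = arccos(0.50976) = 59.352°.
sin r = sin 59.352°/1.334 = 0.64492; r = 40.159°.
D_min = 2·59.352° − 4·40.159° + 180° = 138.067°.
Rainbow angle = 180° − D_min = 41.933°.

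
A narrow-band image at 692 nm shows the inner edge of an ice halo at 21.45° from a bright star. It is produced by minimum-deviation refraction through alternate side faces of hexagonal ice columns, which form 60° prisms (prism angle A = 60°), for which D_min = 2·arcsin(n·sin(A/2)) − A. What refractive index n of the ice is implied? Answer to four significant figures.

Rearranging: n = sin((D_min + A)/2) / sin(A/2).
(D_min + A)/2 = (21.45° + 60°)/2 = 40.725°.
n = sin 40.725° / sin 30° = 0.6524 / 0.5000 = 1.3049.

1.305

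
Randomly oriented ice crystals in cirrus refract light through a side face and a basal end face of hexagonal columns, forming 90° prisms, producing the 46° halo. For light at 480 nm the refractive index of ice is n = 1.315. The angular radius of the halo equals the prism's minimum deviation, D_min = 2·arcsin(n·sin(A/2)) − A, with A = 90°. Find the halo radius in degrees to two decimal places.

46.82°

n·sin(A/2) = 1.315 × sin 45° = 1.315 × 0.7071 = 0.9298.
D_min = 2·arcsin(0.9298) − 90° = 2 × 68.411° − 90° = 46.821°.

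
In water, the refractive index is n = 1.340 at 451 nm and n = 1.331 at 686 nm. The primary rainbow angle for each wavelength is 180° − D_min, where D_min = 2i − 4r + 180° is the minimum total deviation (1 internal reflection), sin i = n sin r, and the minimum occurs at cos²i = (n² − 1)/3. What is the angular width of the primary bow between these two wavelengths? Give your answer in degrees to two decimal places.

1.30°

At 451 nm (n = 1.340): cos²i = 0.26520 → i = 59.004°, r = 39.770°, D_min = 138.929°, rainbow angle = 41.071°.
At 686 nm (n = 1.331): cos²i = 0.25719 → i = 59.527°, r = 40.356°, D_min = 137.630°, rainbow angle = 42.370°.
Angular width = |41.071° − 42.370°| = 1.299°.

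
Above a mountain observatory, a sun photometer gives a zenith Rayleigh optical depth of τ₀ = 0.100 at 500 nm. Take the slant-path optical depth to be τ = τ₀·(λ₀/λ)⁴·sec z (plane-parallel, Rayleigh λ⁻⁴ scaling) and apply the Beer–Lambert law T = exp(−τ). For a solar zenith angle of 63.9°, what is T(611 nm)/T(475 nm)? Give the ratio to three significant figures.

1.19

Airmass: sec 63.9° = 2.2730.
τ(611 nm) = 0.100 × (500/611)⁴ × 2.2730 = 0.100 × 0.4485 × 2.2730 = 0.1019.
τ(475 nm) = 0.100 × (500/475)⁴ × 2.2730 = 0.100 × 1.2277 × 2.2730 = 0.2791.
T(611)/T(475) = exp(τ_B − τ_A) = exp(0.1771) = 1.1938.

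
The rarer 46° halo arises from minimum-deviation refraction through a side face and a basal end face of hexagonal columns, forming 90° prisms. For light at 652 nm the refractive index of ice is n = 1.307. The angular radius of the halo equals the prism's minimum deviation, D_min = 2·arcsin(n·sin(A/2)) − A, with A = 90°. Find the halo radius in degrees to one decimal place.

n·sin(A/2) = 1.307 × sin 45° = 1.307 × 0.7071 = 0.9242.
D_min = 2·arcsin(0.9242) − 90° = 2 × 67.546° − 90° = 45.093°.

45.1°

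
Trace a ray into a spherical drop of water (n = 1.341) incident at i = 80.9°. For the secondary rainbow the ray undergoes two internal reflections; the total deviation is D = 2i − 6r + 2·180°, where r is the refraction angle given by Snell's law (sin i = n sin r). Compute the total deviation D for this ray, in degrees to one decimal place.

sin r = sin 80.9° / 1.341 = 0.9874/1.341 = 0.7363; r = 47.42°.
D = 2·80.9° − 6·47.42° + 2·180° = 161.80° − 284.52° + 360° = 237.28°.

237.3°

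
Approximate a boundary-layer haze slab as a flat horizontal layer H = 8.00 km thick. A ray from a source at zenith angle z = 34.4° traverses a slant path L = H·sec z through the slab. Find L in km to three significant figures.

sec z = 1/cos 34.4° = 1.2120.
L = 8.00 × 1.2120 = 9.696 km.

9.70 km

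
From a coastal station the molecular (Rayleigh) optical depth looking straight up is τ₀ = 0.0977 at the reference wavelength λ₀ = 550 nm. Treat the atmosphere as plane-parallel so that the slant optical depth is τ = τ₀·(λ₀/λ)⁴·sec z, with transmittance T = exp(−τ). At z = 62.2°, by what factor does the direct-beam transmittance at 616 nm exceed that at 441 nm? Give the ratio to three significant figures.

Airmass: sec 62.2° = 2.1441.
τ(616 nm) = 0.0977 × (550/616)⁴ × 2.1441 = 0.0977 × 0.6355 × 2.1441 = 0.1331.
τ(441 nm) = 0.0977 × (550/441)⁴ × 2.1441 = 0.0977 × 2.4193 × 2.1441 = 0.5068.
T(616)/T(441) = exp(τ_B − τ_A) = exp(0.3737) = 1.4531.

1.45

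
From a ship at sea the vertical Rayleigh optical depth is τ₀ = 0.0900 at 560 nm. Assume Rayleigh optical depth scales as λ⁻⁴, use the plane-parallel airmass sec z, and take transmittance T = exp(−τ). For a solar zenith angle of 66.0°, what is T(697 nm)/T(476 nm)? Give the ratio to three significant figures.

Airmass: sec 66.0° = 2.4586.
τ(697 nm) = 0.0900 × (560/697)⁴ × 2.4586 = 0.0900 × 0.4167 × 2.4586 = 0.0922.
τ(476 nm) = 0.0900 × (560/476)⁴ × 2.4586 = 0.0900 × 1.9157 × 2.4586 = 0.4239.
T(697)/T(476) = exp(τ_B − τ_A) = exp(0.3317) = 1.3933.

1.39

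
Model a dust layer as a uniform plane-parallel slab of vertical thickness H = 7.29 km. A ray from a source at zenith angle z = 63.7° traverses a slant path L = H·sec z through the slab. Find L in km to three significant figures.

sec z = 1/cos 63.7° = 2.2570.
L = 7.29 × 2.2570 = 16.453 km.

16.5 km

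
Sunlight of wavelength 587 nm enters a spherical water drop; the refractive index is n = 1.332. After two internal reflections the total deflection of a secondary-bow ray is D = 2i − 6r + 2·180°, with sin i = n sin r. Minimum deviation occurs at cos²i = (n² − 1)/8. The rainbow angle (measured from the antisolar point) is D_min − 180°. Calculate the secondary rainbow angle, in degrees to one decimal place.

cos²i = (1.77422 − 1)/8 = 0.09678; i = arccos(0.31109) = 71.875°.
sin r = sin 71.875°/1.332 = 0.71350; r = 45.520°.
D_min = 2·71.875° − 6·45.520° + 360° = 230.628°.
Rainbow angle = D_min − 180° = 50.628°.

50.6°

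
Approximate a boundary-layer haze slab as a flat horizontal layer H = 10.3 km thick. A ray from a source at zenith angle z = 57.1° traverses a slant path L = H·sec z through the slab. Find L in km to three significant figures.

sec z = 1/cos 57.1° = 1.8410.
L = 10.3 × 1.8410 = 18.963 km.

19.0 km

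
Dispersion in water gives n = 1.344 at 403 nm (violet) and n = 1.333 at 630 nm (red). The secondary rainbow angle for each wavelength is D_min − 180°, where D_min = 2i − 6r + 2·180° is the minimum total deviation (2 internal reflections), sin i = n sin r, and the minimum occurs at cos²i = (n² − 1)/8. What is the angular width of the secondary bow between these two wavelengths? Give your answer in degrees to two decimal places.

At 403 nm (n = 1.344): cos²i = 0.10079 → i = 71.490°, r = 44.874°, D_min = 233.733°, rainbow angle = 53.733°.
At 630 nm (n = 1.333): cos²i = 0.09711 → i = 71.843°, r = 45.466°, D_min = 230.891°, rainbow angle = 50.891°.
Angular width = |53.733° − 50.891°| = 2.842°.

2.84°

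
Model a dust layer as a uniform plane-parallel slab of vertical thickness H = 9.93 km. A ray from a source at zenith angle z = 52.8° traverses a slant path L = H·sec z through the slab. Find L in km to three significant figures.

sec z = 1/cos 52.8° = 1.6540.
L = 9.93 × 1.6540 = 16.424 km.

16.4 km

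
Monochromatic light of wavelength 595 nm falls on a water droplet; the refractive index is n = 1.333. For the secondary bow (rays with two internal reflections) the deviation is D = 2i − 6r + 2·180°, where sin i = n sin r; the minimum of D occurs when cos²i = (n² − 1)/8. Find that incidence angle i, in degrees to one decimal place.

71.8°

cos²i = (1.333² − 1)/8 = (1.77689 − 1)/8 = 0.09711.
cos i = 0.31163, so i = 71.843°.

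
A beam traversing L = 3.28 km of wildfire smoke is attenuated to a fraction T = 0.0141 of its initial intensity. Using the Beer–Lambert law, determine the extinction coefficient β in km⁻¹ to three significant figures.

1.30 km⁻¹

Beer–Lambert: T = exp(−βL) ⇒ β = −ln(T)/L = −ln(0.0141)/3.28 = 4.2616/3.28 = 1.299 km⁻¹.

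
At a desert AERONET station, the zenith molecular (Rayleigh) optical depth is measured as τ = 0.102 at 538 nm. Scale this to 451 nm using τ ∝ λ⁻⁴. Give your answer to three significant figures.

τ(451 nm) = τ(538 nm) × (538/451)⁴ = 0.102 × (1.1929)⁴ = 0.102 × 2.0250 = 0.2065.

0.207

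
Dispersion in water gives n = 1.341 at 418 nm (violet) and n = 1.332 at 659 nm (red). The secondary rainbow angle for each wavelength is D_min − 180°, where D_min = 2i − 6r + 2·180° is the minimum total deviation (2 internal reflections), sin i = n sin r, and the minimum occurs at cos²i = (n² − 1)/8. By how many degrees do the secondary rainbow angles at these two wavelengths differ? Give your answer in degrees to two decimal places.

2.34°

At 418 nm (n = 1.341): cos²i = 0.09979 → i = 71.586°, r = 45.034°, D_min = 232.966°, rainbow angle = 52.966°.
At 659 nm (n = 1.332): cos²i = 0.09678 → i = 71.875°, r = 45.520°, D_min = 230.628°, rainbow angle = 50.628°.
Angular width = |52.966° − 50.628°| = 2.337°.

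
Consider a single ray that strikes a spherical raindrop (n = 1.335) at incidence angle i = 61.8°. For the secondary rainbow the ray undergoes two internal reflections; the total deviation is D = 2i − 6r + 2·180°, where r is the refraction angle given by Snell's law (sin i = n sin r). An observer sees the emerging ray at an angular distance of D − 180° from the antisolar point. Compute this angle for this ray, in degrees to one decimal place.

sin r = sin 61.8° / 1.335 = 0.8813/1.335 = 0.6602; r = 41.31°.
D = 2·61.8° − 6·41.31° + 2·180° = 123.60° − 247.87° + 360° = 235.73°.
Angle from antisolar point = D − 180° = 55.73°.

55.7°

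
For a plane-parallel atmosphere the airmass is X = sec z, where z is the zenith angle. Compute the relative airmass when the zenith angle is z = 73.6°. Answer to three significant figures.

3.54

X = sec z = 1/cos 73.6° = 1/0.2823 = 3.5418.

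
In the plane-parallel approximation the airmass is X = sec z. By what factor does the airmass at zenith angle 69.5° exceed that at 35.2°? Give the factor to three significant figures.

2.33

X(69.5°)/X(35.2°) = sec 69.5° / sec 35.2° = cos 35.2° / cos 69.5° = 0.8171/0.3502 = 2.3333.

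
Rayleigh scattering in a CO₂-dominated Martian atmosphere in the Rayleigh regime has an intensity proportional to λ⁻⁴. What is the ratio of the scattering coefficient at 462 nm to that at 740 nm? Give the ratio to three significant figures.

Rayleigh scattering ∝ λ⁻⁴, so the ratio of coefficients is the inverse fourth power of the wavelength ratio.
σ(462)/σ(740) = (740/462)⁴ = (1.6017)⁴ = 6.582.

6.58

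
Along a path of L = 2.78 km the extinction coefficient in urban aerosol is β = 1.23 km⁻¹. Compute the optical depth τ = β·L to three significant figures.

3.42

τ = β·L = 1.23 × 2.78 = 3.4194.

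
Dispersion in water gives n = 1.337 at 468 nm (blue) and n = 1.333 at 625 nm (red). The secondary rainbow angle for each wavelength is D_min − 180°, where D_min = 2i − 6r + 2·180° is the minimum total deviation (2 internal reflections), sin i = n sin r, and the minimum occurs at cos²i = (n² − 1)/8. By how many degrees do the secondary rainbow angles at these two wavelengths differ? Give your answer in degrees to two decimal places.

At 468 nm (n = 1.337): cos²i = 0.09845 → i = 71.714°, r = 45.249°, D_min = 231.934°, rainbow angle = 51.934°.
At 625 nm (n = 1.333): cos²i = 0.09711 → i = 71.843°, r = 45.466°, D_min = 230.891°, rainbow angle = 50.891°.
Angular width = |51.934° − 50.891°| = 1.043°.

1.04°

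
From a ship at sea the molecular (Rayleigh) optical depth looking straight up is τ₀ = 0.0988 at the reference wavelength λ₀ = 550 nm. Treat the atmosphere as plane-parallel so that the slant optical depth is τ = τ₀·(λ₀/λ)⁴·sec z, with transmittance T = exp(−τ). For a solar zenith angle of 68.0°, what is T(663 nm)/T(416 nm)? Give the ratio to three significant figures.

1.98

Airmass: sec 68.0° = 2.6695.
τ(663 nm) = 0.0988 × (550/663)⁴ × 2.6695 = 0.0988 × 0.4736 × 2.6695 = 0.1249.
τ(416 nm) = 0.0988 × (550/416)⁴ × 2.6695 = 0.0988 × 3.0555 × 2.6695 = 0.8059.
T(663)/T(416) = exp(τ_B − τ_A) = exp(0.6810) = 1.9758.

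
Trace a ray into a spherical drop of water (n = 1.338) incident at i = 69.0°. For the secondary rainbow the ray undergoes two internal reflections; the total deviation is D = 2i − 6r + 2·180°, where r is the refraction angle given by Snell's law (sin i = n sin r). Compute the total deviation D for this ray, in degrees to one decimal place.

sin r = sin 69.0° / 1.338 = 0.9336/1.338 = 0.6977; r = 44.25°.
D = 2·69.0° − 6·44.25° + 2·180° = 138.00° − 265.48° + 360° = 232.52°.

232.5°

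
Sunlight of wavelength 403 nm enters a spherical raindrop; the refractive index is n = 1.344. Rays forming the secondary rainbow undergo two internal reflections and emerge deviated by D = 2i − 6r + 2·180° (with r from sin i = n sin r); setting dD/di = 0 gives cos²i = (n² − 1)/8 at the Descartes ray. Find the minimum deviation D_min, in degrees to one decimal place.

cos²i = (1.80634 − 1)/8 = 0.10079; i = arccos(0.31748) = 71.490°.
sin r = sin 71.490°/1.344 = 0.70555; r = 44.874°.
D_min = 2·71.490° − 6·44.874° + 360° = 233.733°.

233.7°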